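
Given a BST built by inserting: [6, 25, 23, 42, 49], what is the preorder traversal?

Tree insertion order: [6, 25, 23, 42, 49]
Tree (level-order array): [6, None, 25, 23, 42, None, None, None, 49]
Preorder traversal: [6, 25, 23, 42, 49]


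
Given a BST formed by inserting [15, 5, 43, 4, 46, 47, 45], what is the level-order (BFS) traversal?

Tree insertion order: [15, 5, 43, 4, 46, 47, 45]
Tree (level-order array): [15, 5, 43, 4, None, None, 46, None, None, 45, 47]
BFS from the root, enqueuing left then right child of each popped node:
  queue [15] -> pop 15, enqueue [5, 43], visited so far: [15]
  queue [5, 43] -> pop 5, enqueue [4], visited so far: [15, 5]
  queue [43, 4] -> pop 43, enqueue [46], visited so far: [15, 5, 43]
  queue [4, 46] -> pop 4, enqueue [none], visited so far: [15, 5, 43, 4]
  queue [46] -> pop 46, enqueue [45, 47], visited so far: [15, 5, 43, 4, 46]
  queue [45, 47] -> pop 45, enqueue [none], visited so far: [15, 5, 43, 4, 46, 45]
  queue [47] -> pop 47, enqueue [none], visited so far: [15, 5, 43, 4, 46, 45, 47]
Result: [15, 5, 43, 4, 46, 45, 47]


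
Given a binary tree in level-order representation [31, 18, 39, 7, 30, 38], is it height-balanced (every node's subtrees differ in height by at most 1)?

Tree (level-order array): [31, 18, 39, 7, 30, 38]
Definition: a tree is height-balanced if, at every node, |h(left) - h(right)| <= 1 (empty subtree has height -1).
Bottom-up per-node check:
  node 7: h_left=-1, h_right=-1, diff=0 [OK], height=0
  node 30: h_left=-1, h_right=-1, diff=0 [OK], height=0
  node 18: h_left=0, h_right=0, diff=0 [OK], height=1
  node 38: h_left=-1, h_right=-1, diff=0 [OK], height=0
  node 39: h_left=0, h_right=-1, diff=1 [OK], height=1
  node 31: h_left=1, h_right=1, diff=0 [OK], height=2
All nodes satisfy the balance condition.
Result: Balanced


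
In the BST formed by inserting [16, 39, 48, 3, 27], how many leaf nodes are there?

Tree built from: [16, 39, 48, 3, 27]
Tree (level-order array): [16, 3, 39, None, None, 27, 48]
Rule: A leaf has 0 children.
Per-node child counts:
  node 16: 2 child(ren)
  node 3: 0 child(ren)
  node 39: 2 child(ren)
  node 27: 0 child(ren)
  node 48: 0 child(ren)
Matching nodes: [3, 27, 48]
Count of leaf nodes: 3


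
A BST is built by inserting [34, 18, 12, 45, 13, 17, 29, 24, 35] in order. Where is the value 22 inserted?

Starting tree (level order): [34, 18, 45, 12, 29, 35, None, None, 13, 24, None, None, None, None, 17]
Insertion path: 34 -> 18 -> 29 -> 24
Result: insert 22 as left child of 24
Final tree (level order): [34, 18, 45, 12, 29, 35, None, None, 13, 24, None, None, None, None, 17, 22]


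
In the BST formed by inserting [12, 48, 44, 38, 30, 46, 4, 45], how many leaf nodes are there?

Tree built from: [12, 48, 44, 38, 30, 46, 4, 45]
Tree (level-order array): [12, 4, 48, None, None, 44, None, 38, 46, 30, None, 45]
Rule: A leaf has 0 children.
Per-node child counts:
  node 12: 2 child(ren)
  node 4: 0 child(ren)
  node 48: 1 child(ren)
  node 44: 2 child(ren)
  node 38: 1 child(ren)
  node 30: 0 child(ren)
  node 46: 1 child(ren)
  node 45: 0 child(ren)
Matching nodes: [4, 30, 45]
Count of leaf nodes: 3


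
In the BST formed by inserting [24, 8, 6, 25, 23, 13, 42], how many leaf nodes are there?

Tree built from: [24, 8, 6, 25, 23, 13, 42]
Tree (level-order array): [24, 8, 25, 6, 23, None, 42, None, None, 13]
Rule: A leaf has 0 children.
Per-node child counts:
  node 24: 2 child(ren)
  node 8: 2 child(ren)
  node 6: 0 child(ren)
  node 23: 1 child(ren)
  node 13: 0 child(ren)
  node 25: 1 child(ren)
  node 42: 0 child(ren)
Matching nodes: [6, 13, 42]
Count of leaf nodes: 3


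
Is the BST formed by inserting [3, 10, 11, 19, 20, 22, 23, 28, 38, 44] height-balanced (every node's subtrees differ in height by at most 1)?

Tree (level-order array): [3, None, 10, None, 11, None, 19, None, 20, None, 22, None, 23, None, 28, None, 38, None, 44]
Definition: a tree is height-balanced if, at every node, |h(left) - h(right)| <= 1 (empty subtree has height -1).
Bottom-up per-node check:
  node 44: h_left=-1, h_right=-1, diff=0 [OK], height=0
  node 38: h_left=-1, h_right=0, diff=1 [OK], height=1
  node 28: h_left=-1, h_right=1, diff=2 [FAIL (|-1-1|=2 > 1)], height=2
  node 23: h_left=-1, h_right=2, diff=3 [FAIL (|-1-2|=3 > 1)], height=3
  node 22: h_left=-1, h_right=3, diff=4 [FAIL (|-1-3|=4 > 1)], height=4
  node 20: h_left=-1, h_right=4, diff=5 [FAIL (|-1-4|=5 > 1)], height=5
  node 19: h_left=-1, h_right=5, diff=6 [FAIL (|-1-5|=6 > 1)], height=6
  node 11: h_left=-1, h_right=6, diff=7 [FAIL (|-1-6|=7 > 1)], height=7
  node 10: h_left=-1, h_right=7, diff=8 [FAIL (|-1-7|=8 > 1)], height=8
  node 3: h_left=-1, h_right=8, diff=9 [FAIL (|-1-8|=9 > 1)], height=9
Node 28 violates the condition: |-1 - 1| = 2 > 1.
Result: Not balanced


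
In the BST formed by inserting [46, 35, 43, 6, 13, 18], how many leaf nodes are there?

Tree built from: [46, 35, 43, 6, 13, 18]
Tree (level-order array): [46, 35, None, 6, 43, None, 13, None, None, None, 18]
Rule: A leaf has 0 children.
Per-node child counts:
  node 46: 1 child(ren)
  node 35: 2 child(ren)
  node 6: 1 child(ren)
  node 13: 1 child(ren)
  node 18: 0 child(ren)
  node 43: 0 child(ren)
Matching nodes: [18, 43]
Count of leaf nodes: 2


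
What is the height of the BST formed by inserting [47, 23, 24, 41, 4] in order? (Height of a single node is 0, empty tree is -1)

Insertion order: [47, 23, 24, 41, 4]
Tree (level-order array): [47, 23, None, 4, 24, None, None, None, 41]
Compute height bottom-up (empty subtree = -1):
  height(4) = 1 + max(-1, -1) = 0
  height(41) = 1 + max(-1, -1) = 0
  height(24) = 1 + max(-1, 0) = 1
  height(23) = 1 + max(0, 1) = 2
  height(47) = 1 + max(2, -1) = 3
Height = 3


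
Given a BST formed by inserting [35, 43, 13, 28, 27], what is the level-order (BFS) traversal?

Tree insertion order: [35, 43, 13, 28, 27]
Tree (level-order array): [35, 13, 43, None, 28, None, None, 27]
BFS from the root, enqueuing left then right child of each popped node:
  queue [35] -> pop 35, enqueue [13, 43], visited so far: [35]
  queue [13, 43] -> pop 13, enqueue [28], visited so far: [35, 13]
  queue [43, 28] -> pop 43, enqueue [none], visited so far: [35, 13, 43]
  queue [28] -> pop 28, enqueue [27], visited so far: [35, 13, 43, 28]
  queue [27] -> pop 27, enqueue [none], visited so far: [35, 13, 43, 28, 27]
Result: [35, 13, 43, 28, 27]


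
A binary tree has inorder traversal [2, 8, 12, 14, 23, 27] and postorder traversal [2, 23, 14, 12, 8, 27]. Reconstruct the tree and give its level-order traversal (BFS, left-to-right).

Inorder:   [2, 8, 12, 14, 23, 27]
Postorder: [2, 23, 14, 12, 8, 27]
Algorithm: postorder visits root last, so walk postorder right-to-left;
each value is the root of the current inorder slice — split it at that
value, recurse on the right subtree first, then the left.
Recursive splits:
  root=27; inorder splits into left=[2, 8, 12, 14, 23], right=[]
  root=8; inorder splits into left=[2], right=[12, 14, 23]
  root=12; inorder splits into left=[], right=[14, 23]
  root=14; inorder splits into left=[], right=[23]
  root=23; inorder splits into left=[], right=[]
  root=2; inorder splits into left=[], right=[]
Reconstructed level-order: [27, 8, 2, 12, 14, 23]


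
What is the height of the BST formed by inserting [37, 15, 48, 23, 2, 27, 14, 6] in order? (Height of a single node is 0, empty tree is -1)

Insertion order: [37, 15, 48, 23, 2, 27, 14, 6]
Tree (level-order array): [37, 15, 48, 2, 23, None, None, None, 14, None, 27, 6]
Compute height bottom-up (empty subtree = -1):
  height(6) = 1 + max(-1, -1) = 0
  height(14) = 1 + max(0, -1) = 1
  height(2) = 1 + max(-1, 1) = 2
  height(27) = 1 + max(-1, -1) = 0
  height(23) = 1 + max(-1, 0) = 1
  height(15) = 1 + max(2, 1) = 3
  height(48) = 1 + max(-1, -1) = 0
  height(37) = 1 + max(3, 0) = 4
Height = 4


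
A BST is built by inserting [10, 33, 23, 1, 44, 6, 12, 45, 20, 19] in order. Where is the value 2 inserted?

Starting tree (level order): [10, 1, 33, None, 6, 23, 44, None, None, 12, None, None, 45, None, 20, None, None, 19]
Insertion path: 10 -> 1 -> 6
Result: insert 2 as left child of 6
Final tree (level order): [10, 1, 33, None, 6, 23, 44, 2, None, 12, None, None, 45, None, None, None, 20, None, None, 19]


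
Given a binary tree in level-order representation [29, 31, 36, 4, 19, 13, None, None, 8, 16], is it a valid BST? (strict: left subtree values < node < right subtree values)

Level-order array: [29, 31, 36, 4, 19, 13, None, None, 8, 16]
Validate using subtree bounds (lo, hi): at each node, require lo < value < hi,
then recurse left with hi=value and right with lo=value.
Preorder trace (stopping at first violation):
  at node 29 with bounds (-inf, +inf): OK
  at node 31 with bounds (-inf, 29): VIOLATION
Node 31 violates its bound: not (-inf < 31 < 29).
Result: Not a valid BST


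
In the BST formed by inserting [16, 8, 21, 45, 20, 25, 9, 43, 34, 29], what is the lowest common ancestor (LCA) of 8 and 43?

Tree insertion order: [16, 8, 21, 45, 20, 25, 9, 43, 34, 29]
Tree (level-order array): [16, 8, 21, None, 9, 20, 45, None, None, None, None, 25, None, None, 43, 34, None, 29]
In a BST, the LCA of p=8, q=43 is the first node v on the
root-to-leaf path with p <= v <= q (go left if both < v, right if both > v).
Walk from root:
  at 16: 8 <= 16 <= 43, this is the LCA
LCA = 16


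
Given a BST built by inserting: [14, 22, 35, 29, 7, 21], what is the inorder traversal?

Tree insertion order: [14, 22, 35, 29, 7, 21]
Tree (level-order array): [14, 7, 22, None, None, 21, 35, None, None, 29]
Inorder traversal: [7, 14, 21, 22, 29, 35]


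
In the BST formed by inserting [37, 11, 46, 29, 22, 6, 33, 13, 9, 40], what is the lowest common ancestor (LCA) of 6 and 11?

Tree insertion order: [37, 11, 46, 29, 22, 6, 33, 13, 9, 40]
Tree (level-order array): [37, 11, 46, 6, 29, 40, None, None, 9, 22, 33, None, None, None, None, 13]
In a BST, the LCA of p=6, q=11 is the first node v on the
root-to-leaf path with p <= v <= q (go left if both < v, right if both > v).
Walk from root:
  at 37: both 6 and 11 < 37, go left
  at 11: 6 <= 11 <= 11, this is the LCA
LCA = 11


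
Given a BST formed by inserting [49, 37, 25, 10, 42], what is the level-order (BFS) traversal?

Tree insertion order: [49, 37, 25, 10, 42]
Tree (level-order array): [49, 37, None, 25, 42, 10]
BFS from the root, enqueuing left then right child of each popped node:
  queue [49] -> pop 49, enqueue [37], visited so far: [49]
  queue [37] -> pop 37, enqueue [25, 42], visited so far: [49, 37]
  queue [25, 42] -> pop 25, enqueue [10], visited so far: [49, 37, 25]
  queue [42, 10] -> pop 42, enqueue [none], visited so far: [49, 37, 25, 42]
  queue [10] -> pop 10, enqueue [none], visited so far: [49, 37, 25, 42, 10]
Result: [49, 37, 25, 42, 10]


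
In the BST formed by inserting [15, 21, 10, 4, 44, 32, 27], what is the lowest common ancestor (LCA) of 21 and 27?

Tree insertion order: [15, 21, 10, 4, 44, 32, 27]
Tree (level-order array): [15, 10, 21, 4, None, None, 44, None, None, 32, None, 27]
In a BST, the LCA of p=21, q=27 is the first node v on the
root-to-leaf path with p <= v <= q (go left if both < v, right if both > v).
Walk from root:
  at 15: both 21 and 27 > 15, go right
  at 21: 21 <= 21 <= 27, this is the LCA
LCA = 21


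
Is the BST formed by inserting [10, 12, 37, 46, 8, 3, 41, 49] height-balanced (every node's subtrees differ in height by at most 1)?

Tree (level-order array): [10, 8, 12, 3, None, None, 37, None, None, None, 46, 41, 49]
Definition: a tree is height-balanced if, at every node, |h(left) - h(right)| <= 1 (empty subtree has height -1).
Bottom-up per-node check:
  node 3: h_left=-1, h_right=-1, diff=0 [OK], height=0
  node 8: h_left=0, h_right=-1, diff=1 [OK], height=1
  node 41: h_left=-1, h_right=-1, diff=0 [OK], height=0
  node 49: h_left=-1, h_right=-1, diff=0 [OK], height=0
  node 46: h_left=0, h_right=0, diff=0 [OK], height=1
  node 37: h_left=-1, h_right=1, diff=2 [FAIL (|-1-1|=2 > 1)], height=2
  node 12: h_left=-1, h_right=2, diff=3 [FAIL (|-1-2|=3 > 1)], height=3
  node 10: h_left=1, h_right=3, diff=2 [FAIL (|1-3|=2 > 1)], height=4
Node 37 violates the condition: |-1 - 1| = 2 > 1.
Result: Not balanced


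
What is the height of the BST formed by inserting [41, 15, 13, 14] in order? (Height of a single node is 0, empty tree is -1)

Insertion order: [41, 15, 13, 14]
Tree (level-order array): [41, 15, None, 13, None, None, 14]
Compute height bottom-up (empty subtree = -1):
  height(14) = 1 + max(-1, -1) = 0
  height(13) = 1 + max(-1, 0) = 1
  height(15) = 1 + max(1, -1) = 2
  height(41) = 1 + max(2, -1) = 3
Height = 3


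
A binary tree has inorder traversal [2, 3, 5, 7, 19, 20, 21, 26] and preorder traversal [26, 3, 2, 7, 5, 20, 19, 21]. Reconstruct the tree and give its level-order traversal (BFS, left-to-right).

Inorder:  [2, 3, 5, 7, 19, 20, 21, 26]
Preorder: [26, 3, 2, 7, 5, 20, 19, 21]
Algorithm: preorder visits root first, so consume preorder in order;
for each root, split the current inorder slice at that value into
left-subtree inorder and right-subtree inorder, then recurse.
Recursive splits:
  root=26; inorder splits into left=[2, 3, 5, 7, 19, 20, 21], right=[]
  root=3; inorder splits into left=[2], right=[5, 7, 19, 20, 21]
  root=2; inorder splits into left=[], right=[]
  root=7; inorder splits into left=[5], right=[19, 20, 21]
  root=5; inorder splits into left=[], right=[]
  root=20; inorder splits into left=[19], right=[21]
  root=19; inorder splits into left=[], right=[]
  root=21; inorder splits into left=[], right=[]
Reconstructed level-order: [26, 3, 2, 7, 5, 20, 19, 21]


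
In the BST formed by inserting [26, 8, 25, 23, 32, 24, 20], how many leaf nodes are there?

Tree built from: [26, 8, 25, 23, 32, 24, 20]
Tree (level-order array): [26, 8, 32, None, 25, None, None, 23, None, 20, 24]
Rule: A leaf has 0 children.
Per-node child counts:
  node 26: 2 child(ren)
  node 8: 1 child(ren)
  node 25: 1 child(ren)
  node 23: 2 child(ren)
  node 20: 0 child(ren)
  node 24: 0 child(ren)
  node 32: 0 child(ren)
Matching nodes: [20, 24, 32]
Count of leaf nodes: 3


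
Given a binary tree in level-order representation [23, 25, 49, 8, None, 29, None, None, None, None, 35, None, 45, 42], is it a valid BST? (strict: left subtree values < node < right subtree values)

Level-order array: [23, 25, 49, 8, None, 29, None, None, None, None, 35, None, 45, 42]
Validate using subtree bounds (lo, hi): at each node, require lo < value < hi,
then recurse left with hi=value and right with lo=value.
Preorder trace (stopping at first violation):
  at node 23 with bounds (-inf, +inf): OK
  at node 25 with bounds (-inf, 23): VIOLATION
Node 25 violates its bound: not (-inf < 25 < 23).
Result: Not a valid BST


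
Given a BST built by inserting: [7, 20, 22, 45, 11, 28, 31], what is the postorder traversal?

Tree insertion order: [7, 20, 22, 45, 11, 28, 31]
Tree (level-order array): [7, None, 20, 11, 22, None, None, None, 45, 28, None, None, 31]
Postorder traversal: [11, 31, 28, 45, 22, 20, 7]


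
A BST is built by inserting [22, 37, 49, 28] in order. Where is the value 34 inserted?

Starting tree (level order): [22, None, 37, 28, 49]
Insertion path: 22 -> 37 -> 28
Result: insert 34 as right child of 28
Final tree (level order): [22, None, 37, 28, 49, None, 34]


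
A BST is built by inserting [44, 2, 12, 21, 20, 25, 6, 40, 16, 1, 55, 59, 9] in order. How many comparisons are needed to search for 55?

Search path for 55: 44 -> 55
Found: True
Comparisons: 2


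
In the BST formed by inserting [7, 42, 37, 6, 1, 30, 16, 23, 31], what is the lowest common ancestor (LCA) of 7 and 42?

Tree insertion order: [7, 42, 37, 6, 1, 30, 16, 23, 31]
Tree (level-order array): [7, 6, 42, 1, None, 37, None, None, None, 30, None, 16, 31, None, 23]
In a BST, the LCA of p=7, q=42 is the first node v on the
root-to-leaf path with p <= v <= q (go left if both < v, right if both > v).
Walk from root:
  at 7: 7 <= 7 <= 42, this is the LCA
LCA = 7


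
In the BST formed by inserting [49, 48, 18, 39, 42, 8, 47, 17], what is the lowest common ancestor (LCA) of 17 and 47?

Tree insertion order: [49, 48, 18, 39, 42, 8, 47, 17]
Tree (level-order array): [49, 48, None, 18, None, 8, 39, None, 17, None, 42, None, None, None, 47]
In a BST, the LCA of p=17, q=47 is the first node v on the
root-to-leaf path with p <= v <= q (go left if both < v, right if both > v).
Walk from root:
  at 49: both 17 and 47 < 49, go left
  at 48: both 17 and 47 < 48, go left
  at 18: 17 <= 18 <= 47, this is the LCA
LCA = 18


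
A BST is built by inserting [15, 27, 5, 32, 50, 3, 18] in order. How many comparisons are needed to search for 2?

Search path for 2: 15 -> 5 -> 3
Found: False
Comparisons: 3


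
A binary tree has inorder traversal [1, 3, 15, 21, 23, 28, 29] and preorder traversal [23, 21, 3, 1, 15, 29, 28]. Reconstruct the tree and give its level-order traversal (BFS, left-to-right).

Inorder:  [1, 3, 15, 21, 23, 28, 29]
Preorder: [23, 21, 3, 1, 15, 29, 28]
Algorithm: preorder visits root first, so consume preorder in order;
for each root, split the current inorder slice at that value into
left-subtree inorder and right-subtree inorder, then recurse.
Recursive splits:
  root=23; inorder splits into left=[1, 3, 15, 21], right=[28, 29]
  root=21; inorder splits into left=[1, 3, 15], right=[]
  root=3; inorder splits into left=[1], right=[15]
  root=1; inorder splits into left=[], right=[]
  root=15; inorder splits into left=[], right=[]
  root=29; inorder splits into left=[28], right=[]
  root=28; inorder splits into left=[], right=[]
Reconstructed level-order: [23, 21, 29, 3, 28, 1, 15]


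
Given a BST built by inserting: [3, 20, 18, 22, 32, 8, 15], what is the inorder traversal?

Tree insertion order: [3, 20, 18, 22, 32, 8, 15]
Tree (level-order array): [3, None, 20, 18, 22, 8, None, None, 32, None, 15]
Inorder traversal: [3, 8, 15, 18, 20, 22, 32]


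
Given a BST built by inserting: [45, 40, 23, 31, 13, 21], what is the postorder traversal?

Tree insertion order: [45, 40, 23, 31, 13, 21]
Tree (level-order array): [45, 40, None, 23, None, 13, 31, None, 21]
Postorder traversal: [21, 13, 31, 23, 40, 45]


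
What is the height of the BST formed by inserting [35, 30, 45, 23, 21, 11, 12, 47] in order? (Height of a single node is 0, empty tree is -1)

Insertion order: [35, 30, 45, 23, 21, 11, 12, 47]
Tree (level-order array): [35, 30, 45, 23, None, None, 47, 21, None, None, None, 11, None, None, 12]
Compute height bottom-up (empty subtree = -1):
  height(12) = 1 + max(-1, -1) = 0
  height(11) = 1 + max(-1, 0) = 1
  height(21) = 1 + max(1, -1) = 2
  height(23) = 1 + max(2, -1) = 3
  height(30) = 1 + max(3, -1) = 4
  height(47) = 1 + max(-1, -1) = 0
  height(45) = 1 + max(-1, 0) = 1
  height(35) = 1 + max(4, 1) = 5
Height = 5


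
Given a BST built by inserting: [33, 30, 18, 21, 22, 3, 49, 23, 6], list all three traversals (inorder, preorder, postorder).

Tree insertion order: [33, 30, 18, 21, 22, 3, 49, 23, 6]
Tree (level-order array): [33, 30, 49, 18, None, None, None, 3, 21, None, 6, None, 22, None, None, None, 23]
Inorder (L, root, R): [3, 6, 18, 21, 22, 23, 30, 33, 49]
Preorder (root, L, R): [33, 30, 18, 3, 6, 21, 22, 23, 49]
Postorder (L, R, root): [6, 3, 23, 22, 21, 18, 30, 49, 33]


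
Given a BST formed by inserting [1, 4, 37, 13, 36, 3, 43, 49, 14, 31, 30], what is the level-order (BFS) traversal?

Tree insertion order: [1, 4, 37, 13, 36, 3, 43, 49, 14, 31, 30]
Tree (level-order array): [1, None, 4, 3, 37, None, None, 13, 43, None, 36, None, 49, 14, None, None, None, None, 31, 30]
BFS from the root, enqueuing left then right child of each popped node:
  queue [1] -> pop 1, enqueue [4], visited so far: [1]
  queue [4] -> pop 4, enqueue [3, 37], visited so far: [1, 4]
  queue [3, 37] -> pop 3, enqueue [none], visited so far: [1, 4, 3]
  queue [37] -> pop 37, enqueue [13, 43], visited so far: [1, 4, 3, 37]
  queue [13, 43] -> pop 13, enqueue [36], visited so far: [1, 4, 3, 37, 13]
  queue [43, 36] -> pop 43, enqueue [49], visited so far: [1, 4, 3, 37, 13, 43]
  queue [36, 49] -> pop 36, enqueue [14], visited so far: [1, 4, 3, 37, 13, 43, 36]
  queue [49, 14] -> pop 49, enqueue [none], visited so far: [1, 4, 3, 37, 13, 43, 36, 49]
  queue [14] -> pop 14, enqueue [31], visited so far: [1, 4, 3, 37, 13, 43, 36, 49, 14]
  queue [31] -> pop 31, enqueue [30], visited so far: [1, 4, 3, 37, 13, 43, 36, 49, 14, 31]
  queue [30] -> pop 30, enqueue [none], visited so far: [1, 4, 3, 37, 13, 43, 36, 49, 14, 31, 30]
Result: [1, 4, 3, 37, 13, 43, 36, 49, 14, 31, 30]


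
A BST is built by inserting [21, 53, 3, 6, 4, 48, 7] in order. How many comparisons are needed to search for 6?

Search path for 6: 21 -> 3 -> 6
Found: True
Comparisons: 3


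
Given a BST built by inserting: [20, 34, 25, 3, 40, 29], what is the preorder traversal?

Tree insertion order: [20, 34, 25, 3, 40, 29]
Tree (level-order array): [20, 3, 34, None, None, 25, 40, None, 29]
Preorder traversal: [20, 3, 34, 25, 29, 40]


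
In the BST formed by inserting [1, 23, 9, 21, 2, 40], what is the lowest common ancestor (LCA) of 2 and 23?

Tree insertion order: [1, 23, 9, 21, 2, 40]
Tree (level-order array): [1, None, 23, 9, 40, 2, 21]
In a BST, the LCA of p=2, q=23 is the first node v on the
root-to-leaf path with p <= v <= q (go left if both < v, right if both > v).
Walk from root:
  at 1: both 2 and 23 > 1, go right
  at 23: 2 <= 23 <= 23, this is the LCA
LCA = 23


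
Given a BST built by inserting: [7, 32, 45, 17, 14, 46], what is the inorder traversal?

Tree insertion order: [7, 32, 45, 17, 14, 46]
Tree (level-order array): [7, None, 32, 17, 45, 14, None, None, 46]
Inorder traversal: [7, 14, 17, 32, 45, 46]


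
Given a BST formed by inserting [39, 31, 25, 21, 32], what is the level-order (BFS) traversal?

Tree insertion order: [39, 31, 25, 21, 32]
Tree (level-order array): [39, 31, None, 25, 32, 21]
BFS from the root, enqueuing left then right child of each popped node:
  queue [39] -> pop 39, enqueue [31], visited so far: [39]
  queue [31] -> pop 31, enqueue [25, 32], visited so far: [39, 31]
  queue [25, 32] -> pop 25, enqueue [21], visited so far: [39, 31, 25]
  queue [32, 21] -> pop 32, enqueue [none], visited so far: [39, 31, 25, 32]
  queue [21] -> pop 21, enqueue [none], visited so far: [39, 31, 25, 32, 21]
Result: [39, 31, 25, 32, 21]


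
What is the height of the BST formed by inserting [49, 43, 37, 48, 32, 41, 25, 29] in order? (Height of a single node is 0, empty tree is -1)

Insertion order: [49, 43, 37, 48, 32, 41, 25, 29]
Tree (level-order array): [49, 43, None, 37, 48, 32, 41, None, None, 25, None, None, None, None, 29]
Compute height bottom-up (empty subtree = -1):
  height(29) = 1 + max(-1, -1) = 0
  height(25) = 1 + max(-1, 0) = 1
  height(32) = 1 + max(1, -1) = 2
  height(41) = 1 + max(-1, -1) = 0
  height(37) = 1 + max(2, 0) = 3
  height(48) = 1 + max(-1, -1) = 0
  height(43) = 1 + max(3, 0) = 4
  height(49) = 1 + max(4, -1) = 5
Height = 5


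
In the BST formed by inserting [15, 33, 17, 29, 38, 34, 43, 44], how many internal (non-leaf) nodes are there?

Tree built from: [15, 33, 17, 29, 38, 34, 43, 44]
Tree (level-order array): [15, None, 33, 17, 38, None, 29, 34, 43, None, None, None, None, None, 44]
Rule: An internal node has at least one child.
Per-node child counts:
  node 15: 1 child(ren)
  node 33: 2 child(ren)
  node 17: 1 child(ren)
  node 29: 0 child(ren)
  node 38: 2 child(ren)
  node 34: 0 child(ren)
  node 43: 1 child(ren)
  node 44: 0 child(ren)
Matching nodes: [15, 33, 17, 38, 43]
Count of internal (non-leaf) nodes: 5


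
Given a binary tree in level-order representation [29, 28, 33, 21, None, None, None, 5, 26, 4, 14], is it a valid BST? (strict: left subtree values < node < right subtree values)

Level-order array: [29, 28, 33, 21, None, None, None, 5, 26, 4, 14]
Validate using subtree bounds (lo, hi): at each node, require lo < value < hi,
then recurse left with hi=value and right with lo=value.
Preorder trace (stopping at first violation):
  at node 29 with bounds (-inf, +inf): OK
  at node 28 with bounds (-inf, 29): OK
  at node 21 with bounds (-inf, 28): OK
  at node 5 with bounds (-inf, 21): OK
  at node 4 with bounds (-inf, 5): OK
  at node 14 with bounds (5, 21): OK
  at node 26 with bounds (21, 28): OK
  at node 33 with bounds (29, +inf): OK
No violation found at any node.
Result: Valid BST


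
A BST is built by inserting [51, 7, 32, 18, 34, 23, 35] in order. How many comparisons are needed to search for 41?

Search path for 41: 51 -> 7 -> 32 -> 34 -> 35
Found: False
Comparisons: 5


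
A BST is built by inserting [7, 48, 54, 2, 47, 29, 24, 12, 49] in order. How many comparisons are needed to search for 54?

Search path for 54: 7 -> 48 -> 54
Found: True
Comparisons: 3


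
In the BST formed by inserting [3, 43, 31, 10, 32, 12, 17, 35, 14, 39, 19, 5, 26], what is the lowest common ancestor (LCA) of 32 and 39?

Tree insertion order: [3, 43, 31, 10, 32, 12, 17, 35, 14, 39, 19, 5, 26]
Tree (level-order array): [3, None, 43, 31, None, 10, 32, 5, 12, None, 35, None, None, None, 17, None, 39, 14, 19, None, None, None, None, None, 26]
In a BST, the LCA of p=32, q=39 is the first node v on the
root-to-leaf path with p <= v <= q (go left if both < v, right if both > v).
Walk from root:
  at 3: both 32 and 39 > 3, go right
  at 43: both 32 and 39 < 43, go left
  at 31: both 32 and 39 > 31, go right
  at 32: 32 <= 32 <= 39, this is the LCA
LCA = 32


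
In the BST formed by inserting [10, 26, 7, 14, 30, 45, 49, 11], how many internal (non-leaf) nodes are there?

Tree built from: [10, 26, 7, 14, 30, 45, 49, 11]
Tree (level-order array): [10, 7, 26, None, None, 14, 30, 11, None, None, 45, None, None, None, 49]
Rule: An internal node has at least one child.
Per-node child counts:
  node 10: 2 child(ren)
  node 7: 0 child(ren)
  node 26: 2 child(ren)
  node 14: 1 child(ren)
  node 11: 0 child(ren)
  node 30: 1 child(ren)
  node 45: 1 child(ren)
  node 49: 0 child(ren)
Matching nodes: [10, 26, 14, 30, 45]
Count of internal (non-leaf) nodes: 5


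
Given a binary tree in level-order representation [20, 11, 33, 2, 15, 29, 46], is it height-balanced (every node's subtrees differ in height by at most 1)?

Tree (level-order array): [20, 11, 33, 2, 15, 29, 46]
Definition: a tree is height-balanced if, at every node, |h(left) - h(right)| <= 1 (empty subtree has height -1).
Bottom-up per-node check:
  node 2: h_left=-1, h_right=-1, diff=0 [OK], height=0
  node 15: h_left=-1, h_right=-1, diff=0 [OK], height=0
  node 11: h_left=0, h_right=0, diff=0 [OK], height=1
  node 29: h_left=-1, h_right=-1, diff=0 [OK], height=0
  node 46: h_left=-1, h_right=-1, diff=0 [OK], height=0
  node 33: h_left=0, h_right=0, diff=0 [OK], height=1
  node 20: h_left=1, h_right=1, diff=0 [OK], height=2
All nodes satisfy the balance condition.
Result: Balanced


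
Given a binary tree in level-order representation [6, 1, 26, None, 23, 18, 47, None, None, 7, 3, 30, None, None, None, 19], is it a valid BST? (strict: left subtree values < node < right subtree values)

Level-order array: [6, 1, 26, None, 23, 18, 47, None, None, 7, 3, 30, None, None, None, 19]
Validate using subtree bounds (lo, hi): at each node, require lo < value < hi,
then recurse left with hi=value and right with lo=value.
Preorder trace (stopping at first violation):
  at node 6 with bounds (-inf, +inf): OK
  at node 1 with bounds (-inf, 6): OK
  at node 23 with bounds (1, 6): VIOLATION
Node 23 violates its bound: not (1 < 23 < 6).
Result: Not a valid BST


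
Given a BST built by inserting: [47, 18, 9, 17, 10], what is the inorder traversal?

Tree insertion order: [47, 18, 9, 17, 10]
Tree (level-order array): [47, 18, None, 9, None, None, 17, 10]
Inorder traversal: [9, 10, 17, 18, 47]


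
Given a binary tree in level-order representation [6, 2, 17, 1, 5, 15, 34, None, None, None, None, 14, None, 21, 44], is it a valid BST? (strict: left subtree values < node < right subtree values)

Level-order array: [6, 2, 17, 1, 5, 15, 34, None, None, None, None, 14, None, 21, 44]
Validate using subtree bounds (lo, hi): at each node, require lo < value < hi,
then recurse left with hi=value and right with lo=value.
Preorder trace (stopping at first violation):
  at node 6 with bounds (-inf, +inf): OK
  at node 2 with bounds (-inf, 6): OK
  at node 1 with bounds (-inf, 2): OK
  at node 5 with bounds (2, 6): OK
  at node 17 with bounds (6, +inf): OK
  at node 15 with bounds (6, 17): OK
  at node 14 with bounds (6, 15): OK
  at node 34 with bounds (17, +inf): OK
  at node 21 with bounds (17, 34): OK
  at node 44 with bounds (34, +inf): OK
No violation found at any node.
Result: Valid BST


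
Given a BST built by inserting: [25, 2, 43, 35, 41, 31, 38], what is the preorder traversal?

Tree insertion order: [25, 2, 43, 35, 41, 31, 38]
Tree (level-order array): [25, 2, 43, None, None, 35, None, 31, 41, None, None, 38]
Preorder traversal: [25, 2, 43, 35, 31, 41, 38]


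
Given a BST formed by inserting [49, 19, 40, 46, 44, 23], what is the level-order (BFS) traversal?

Tree insertion order: [49, 19, 40, 46, 44, 23]
Tree (level-order array): [49, 19, None, None, 40, 23, 46, None, None, 44]
BFS from the root, enqueuing left then right child of each popped node:
  queue [49] -> pop 49, enqueue [19], visited so far: [49]
  queue [19] -> pop 19, enqueue [40], visited so far: [49, 19]
  queue [40] -> pop 40, enqueue [23, 46], visited so far: [49, 19, 40]
  queue [23, 46] -> pop 23, enqueue [none], visited so far: [49, 19, 40, 23]
  queue [46] -> pop 46, enqueue [44], visited so far: [49, 19, 40, 23, 46]
  queue [44] -> pop 44, enqueue [none], visited so far: [49, 19, 40, 23, 46, 44]
Result: [49, 19, 40, 23, 46, 44]


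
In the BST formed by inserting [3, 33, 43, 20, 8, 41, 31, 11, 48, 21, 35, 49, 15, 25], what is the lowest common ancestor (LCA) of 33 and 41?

Tree insertion order: [3, 33, 43, 20, 8, 41, 31, 11, 48, 21, 35, 49, 15, 25]
Tree (level-order array): [3, None, 33, 20, 43, 8, 31, 41, 48, None, 11, 21, None, 35, None, None, 49, None, 15, None, 25]
In a BST, the LCA of p=33, q=41 is the first node v on the
root-to-leaf path with p <= v <= q (go left if both < v, right if both > v).
Walk from root:
  at 3: both 33 and 41 > 3, go right
  at 33: 33 <= 33 <= 41, this is the LCA
LCA = 33


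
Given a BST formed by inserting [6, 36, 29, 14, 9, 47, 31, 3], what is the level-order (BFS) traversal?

Tree insertion order: [6, 36, 29, 14, 9, 47, 31, 3]
Tree (level-order array): [6, 3, 36, None, None, 29, 47, 14, 31, None, None, 9]
BFS from the root, enqueuing left then right child of each popped node:
  queue [6] -> pop 6, enqueue [3, 36], visited so far: [6]
  queue [3, 36] -> pop 3, enqueue [none], visited so far: [6, 3]
  queue [36] -> pop 36, enqueue [29, 47], visited so far: [6, 3, 36]
  queue [29, 47] -> pop 29, enqueue [14, 31], visited so far: [6, 3, 36, 29]
  queue [47, 14, 31] -> pop 47, enqueue [none], visited so far: [6, 3, 36, 29, 47]
  queue [14, 31] -> pop 14, enqueue [9], visited so far: [6, 3, 36, 29, 47, 14]
  queue [31, 9] -> pop 31, enqueue [none], visited so far: [6, 3, 36, 29, 47, 14, 31]
  queue [9] -> pop 9, enqueue [none], visited so far: [6, 3, 36, 29, 47, 14, 31, 9]
Result: [6, 3, 36, 29, 47, 14, 31, 9]


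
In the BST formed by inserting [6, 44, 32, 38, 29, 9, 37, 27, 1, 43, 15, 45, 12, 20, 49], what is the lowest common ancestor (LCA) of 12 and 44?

Tree insertion order: [6, 44, 32, 38, 29, 9, 37, 27, 1, 43, 15, 45, 12, 20, 49]
Tree (level-order array): [6, 1, 44, None, None, 32, 45, 29, 38, None, 49, 9, None, 37, 43, None, None, None, 27, None, None, None, None, 15, None, 12, 20]
In a BST, the LCA of p=12, q=44 is the first node v on the
root-to-leaf path with p <= v <= q (go left if both < v, right if both > v).
Walk from root:
  at 6: both 12 and 44 > 6, go right
  at 44: 12 <= 44 <= 44, this is the LCA
LCA = 44


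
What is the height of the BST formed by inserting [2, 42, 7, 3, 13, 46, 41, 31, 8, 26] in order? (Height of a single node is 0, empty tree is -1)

Insertion order: [2, 42, 7, 3, 13, 46, 41, 31, 8, 26]
Tree (level-order array): [2, None, 42, 7, 46, 3, 13, None, None, None, None, 8, 41, None, None, 31, None, 26]
Compute height bottom-up (empty subtree = -1):
  height(3) = 1 + max(-1, -1) = 0
  height(8) = 1 + max(-1, -1) = 0
  height(26) = 1 + max(-1, -1) = 0
  height(31) = 1 + max(0, -1) = 1
  height(41) = 1 + max(1, -1) = 2
  height(13) = 1 + max(0, 2) = 3
  height(7) = 1 + max(0, 3) = 4
  height(46) = 1 + max(-1, -1) = 0
  height(42) = 1 + max(4, 0) = 5
  height(2) = 1 + max(-1, 5) = 6
Height = 6


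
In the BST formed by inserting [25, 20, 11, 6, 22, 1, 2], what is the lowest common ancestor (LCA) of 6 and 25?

Tree insertion order: [25, 20, 11, 6, 22, 1, 2]
Tree (level-order array): [25, 20, None, 11, 22, 6, None, None, None, 1, None, None, 2]
In a BST, the LCA of p=6, q=25 is the first node v on the
root-to-leaf path with p <= v <= q (go left if both < v, right if both > v).
Walk from root:
  at 25: 6 <= 25 <= 25, this is the LCA
LCA = 25


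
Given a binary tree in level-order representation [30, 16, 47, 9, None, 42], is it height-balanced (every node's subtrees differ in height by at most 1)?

Tree (level-order array): [30, 16, 47, 9, None, 42]
Definition: a tree is height-balanced if, at every node, |h(left) - h(right)| <= 1 (empty subtree has height -1).
Bottom-up per-node check:
  node 9: h_left=-1, h_right=-1, diff=0 [OK], height=0
  node 16: h_left=0, h_right=-1, diff=1 [OK], height=1
  node 42: h_left=-1, h_right=-1, diff=0 [OK], height=0
  node 47: h_left=0, h_right=-1, diff=1 [OK], height=1
  node 30: h_left=1, h_right=1, diff=0 [OK], height=2
All nodes satisfy the balance condition.
Result: Balanced


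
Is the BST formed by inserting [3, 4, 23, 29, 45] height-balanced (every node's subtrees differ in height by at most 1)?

Tree (level-order array): [3, None, 4, None, 23, None, 29, None, 45]
Definition: a tree is height-balanced if, at every node, |h(left) - h(right)| <= 1 (empty subtree has height -1).
Bottom-up per-node check:
  node 45: h_left=-1, h_right=-1, diff=0 [OK], height=0
  node 29: h_left=-1, h_right=0, diff=1 [OK], height=1
  node 23: h_left=-1, h_right=1, diff=2 [FAIL (|-1-1|=2 > 1)], height=2
  node 4: h_left=-1, h_right=2, diff=3 [FAIL (|-1-2|=3 > 1)], height=3
  node 3: h_left=-1, h_right=3, diff=4 [FAIL (|-1-3|=4 > 1)], height=4
Node 23 violates the condition: |-1 - 1| = 2 > 1.
Result: Not balanced


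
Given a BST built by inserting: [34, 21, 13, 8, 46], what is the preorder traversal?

Tree insertion order: [34, 21, 13, 8, 46]
Tree (level-order array): [34, 21, 46, 13, None, None, None, 8]
Preorder traversal: [34, 21, 13, 8, 46]


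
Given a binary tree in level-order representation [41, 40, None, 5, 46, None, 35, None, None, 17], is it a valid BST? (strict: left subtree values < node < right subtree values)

Level-order array: [41, 40, None, 5, 46, None, 35, None, None, 17]
Validate using subtree bounds (lo, hi): at each node, require lo < value < hi,
then recurse left with hi=value and right with lo=value.
Preorder trace (stopping at first violation):
  at node 41 with bounds (-inf, +inf): OK
  at node 40 with bounds (-inf, 41): OK
  at node 5 with bounds (-inf, 40): OK
  at node 35 with bounds (5, 40): OK
  at node 17 with bounds (5, 35): OK
  at node 46 with bounds (40, 41): VIOLATION
Node 46 violates its bound: not (40 < 46 < 41).
Result: Not a valid BST


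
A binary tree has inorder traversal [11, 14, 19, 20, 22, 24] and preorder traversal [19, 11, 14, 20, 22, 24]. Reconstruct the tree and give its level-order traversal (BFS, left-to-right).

Inorder:  [11, 14, 19, 20, 22, 24]
Preorder: [19, 11, 14, 20, 22, 24]
Algorithm: preorder visits root first, so consume preorder in order;
for each root, split the current inorder slice at that value into
left-subtree inorder and right-subtree inorder, then recurse.
Recursive splits:
  root=19; inorder splits into left=[11, 14], right=[20, 22, 24]
  root=11; inorder splits into left=[], right=[14]
  root=14; inorder splits into left=[], right=[]
  root=20; inorder splits into left=[], right=[22, 24]
  root=22; inorder splits into left=[], right=[24]
  root=24; inorder splits into left=[], right=[]
Reconstructed level-order: [19, 11, 20, 14, 22, 24]


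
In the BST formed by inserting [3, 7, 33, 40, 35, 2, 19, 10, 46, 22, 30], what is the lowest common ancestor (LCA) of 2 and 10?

Tree insertion order: [3, 7, 33, 40, 35, 2, 19, 10, 46, 22, 30]
Tree (level-order array): [3, 2, 7, None, None, None, 33, 19, 40, 10, 22, 35, 46, None, None, None, 30]
In a BST, the LCA of p=2, q=10 is the first node v on the
root-to-leaf path with p <= v <= q (go left if both < v, right if both > v).
Walk from root:
  at 3: 2 <= 3 <= 10, this is the LCA
LCA = 3


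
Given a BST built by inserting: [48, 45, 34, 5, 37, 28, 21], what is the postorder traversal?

Tree insertion order: [48, 45, 34, 5, 37, 28, 21]
Tree (level-order array): [48, 45, None, 34, None, 5, 37, None, 28, None, None, 21]
Postorder traversal: [21, 28, 5, 37, 34, 45, 48]


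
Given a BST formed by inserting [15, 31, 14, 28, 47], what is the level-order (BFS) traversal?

Tree insertion order: [15, 31, 14, 28, 47]
Tree (level-order array): [15, 14, 31, None, None, 28, 47]
BFS from the root, enqueuing left then right child of each popped node:
  queue [15] -> pop 15, enqueue [14, 31], visited so far: [15]
  queue [14, 31] -> pop 14, enqueue [none], visited so far: [15, 14]
  queue [31] -> pop 31, enqueue [28, 47], visited so far: [15, 14, 31]
  queue [28, 47] -> pop 28, enqueue [none], visited so far: [15, 14, 31, 28]
  queue [47] -> pop 47, enqueue [none], visited so far: [15, 14, 31, 28, 47]
Result: [15, 14, 31, 28, 47]


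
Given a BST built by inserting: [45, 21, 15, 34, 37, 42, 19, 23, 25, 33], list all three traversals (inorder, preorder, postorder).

Tree insertion order: [45, 21, 15, 34, 37, 42, 19, 23, 25, 33]
Tree (level-order array): [45, 21, None, 15, 34, None, 19, 23, 37, None, None, None, 25, None, 42, None, 33]
Inorder (L, root, R): [15, 19, 21, 23, 25, 33, 34, 37, 42, 45]
Preorder (root, L, R): [45, 21, 15, 19, 34, 23, 25, 33, 37, 42]
Postorder (L, R, root): [19, 15, 33, 25, 23, 42, 37, 34, 21, 45]


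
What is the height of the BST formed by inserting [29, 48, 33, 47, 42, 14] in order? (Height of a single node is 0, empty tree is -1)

Insertion order: [29, 48, 33, 47, 42, 14]
Tree (level-order array): [29, 14, 48, None, None, 33, None, None, 47, 42]
Compute height bottom-up (empty subtree = -1):
  height(14) = 1 + max(-1, -1) = 0
  height(42) = 1 + max(-1, -1) = 0
  height(47) = 1 + max(0, -1) = 1
  height(33) = 1 + max(-1, 1) = 2
  height(48) = 1 + max(2, -1) = 3
  height(29) = 1 + max(0, 3) = 4
Height = 4


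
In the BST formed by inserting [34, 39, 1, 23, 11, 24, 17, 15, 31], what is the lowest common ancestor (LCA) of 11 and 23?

Tree insertion order: [34, 39, 1, 23, 11, 24, 17, 15, 31]
Tree (level-order array): [34, 1, 39, None, 23, None, None, 11, 24, None, 17, None, 31, 15]
In a BST, the LCA of p=11, q=23 is the first node v on the
root-to-leaf path with p <= v <= q (go left if both < v, right if both > v).
Walk from root:
  at 34: both 11 and 23 < 34, go left
  at 1: both 11 and 23 > 1, go right
  at 23: 11 <= 23 <= 23, this is the LCA
LCA = 23


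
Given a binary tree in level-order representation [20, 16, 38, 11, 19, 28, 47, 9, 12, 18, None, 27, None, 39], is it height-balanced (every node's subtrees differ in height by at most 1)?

Tree (level-order array): [20, 16, 38, 11, 19, 28, 47, 9, 12, 18, None, 27, None, 39]
Definition: a tree is height-balanced if, at every node, |h(left) - h(right)| <= 1 (empty subtree has height -1).
Bottom-up per-node check:
  node 9: h_left=-1, h_right=-1, diff=0 [OK], height=0
  node 12: h_left=-1, h_right=-1, diff=0 [OK], height=0
  node 11: h_left=0, h_right=0, diff=0 [OK], height=1
  node 18: h_left=-1, h_right=-1, diff=0 [OK], height=0
  node 19: h_left=0, h_right=-1, diff=1 [OK], height=1
  node 16: h_left=1, h_right=1, diff=0 [OK], height=2
  node 27: h_left=-1, h_right=-1, diff=0 [OK], height=0
  node 28: h_left=0, h_right=-1, diff=1 [OK], height=1
  node 39: h_left=-1, h_right=-1, diff=0 [OK], height=0
  node 47: h_left=0, h_right=-1, diff=1 [OK], height=1
  node 38: h_left=1, h_right=1, diff=0 [OK], height=2
  node 20: h_left=2, h_right=2, diff=0 [OK], height=3
All nodes satisfy the balance condition.
Result: Balanced
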